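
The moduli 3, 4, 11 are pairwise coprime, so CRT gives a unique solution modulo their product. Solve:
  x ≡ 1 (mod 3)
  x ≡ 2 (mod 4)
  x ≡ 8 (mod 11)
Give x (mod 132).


Moduli 3, 4, 11 are pairwise coprime; by CRT there is a unique solution modulo M = 3 · 4 · 11 = 132.
Solve pairwise, accumulating the modulus:
  Start with x ≡ 1 (mod 3).
  Combine with x ≡ 2 (mod 4): since gcd(3, 4) = 1, we get a unique residue mod 12.
    Write x = 1 + 3·t and substitute into x ≡ 2 (mod 4): 3·t ≡ 2 − 1 = 1 (mod 4).
    The inverse of 3 mod 4 is 3 (since 3·3 = 9 = 2·4 + 1), so t ≡ 3·1 = 3 ≡ 3 (mod 4).
    Then x = 1 + 3·3 = 10, valid modulo lcm(3, 4) = 12: x ≡ 10 (mod 12).
  Combine with x ≡ 8 (mod 11): since gcd(12, 11) = 1, we get a unique residue mod 132.
    Write x = 10 + 12·t and substitute into x ≡ 8 (mod 11): 12·t ≡ 8 − 10 = -2 (mod 11).
    Reduce coefficients mod 11: 1·t ≡ 9 (mod 11).
    So t ≡ 9 (mod 11).
    Then x = 10 + 12·9 = 118, valid modulo lcm(12, 11) = 132: x ≡ 118 (mod 132).
Verify: 118 mod 3 = 1 ✓, 118 mod 4 = 2 ✓, 118 mod 11 = 8 ✓.

x ≡ 118 (mod 132).


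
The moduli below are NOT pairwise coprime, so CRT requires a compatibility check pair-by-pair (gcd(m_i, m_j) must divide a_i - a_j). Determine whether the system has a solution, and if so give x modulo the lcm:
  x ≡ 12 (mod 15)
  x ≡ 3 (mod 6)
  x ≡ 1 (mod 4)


Moduli 15, 6, 4 are not pairwise coprime, so CRT works modulo lcm(m_i) when all pairwise compatibility conditions hold.
Pairwise compatibility: gcd(m_i, m_j) must divide a_i - a_j for every pair.
Merge one congruence at a time:
  Start: x ≡ 12 (mod 15).
  Combine with x ≡ 3 (mod 6): gcd(15, 6) = 3; 3 - 12 = -9, which IS divisible by 3, so compatible.
    Write x = 12 + 15·t and substitute into x ≡ 3 (mod 6): 15·t ≡ 3 − 12 = -9 (mod 6).
    Divide the congruence (and modulus) by g = 3: 5·t ≡ -3 (mod 2).
    Reduce coefficients mod 2: 1·t ≡ 1 (mod 2).
    So t ≡ 1 (mod 2).
    Then x = 12 + 15·1 = 27, valid modulo lcm(15, 6) = 30: x ≡ 27 (mod 30).
  Combine with x ≡ 1 (mod 4): gcd(30, 4) = 2; 1 - 27 = -26, which IS divisible by 2, so compatible.
    Write x = 27 + 30·t and substitute into x ≡ 1 (mod 4): 30·t ≡ 1 − 27 = -26 (mod 4).
    Divide the congruence (and modulus) by g = 2: 15·t ≡ -13 (mod 2).
    Reduce coefficients mod 2: 1·t ≡ 1 (mod 2).
    So t ≡ 1 (mod 2).
    Then x = 27 + 30·1 = 57, valid modulo lcm(30, 4) = 60: x ≡ 57 (mod 60).
Verify: 57 mod 15 = 12, 57 mod 6 = 3, 57 mod 4 = 1.

x ≡ 57 (mod 60).


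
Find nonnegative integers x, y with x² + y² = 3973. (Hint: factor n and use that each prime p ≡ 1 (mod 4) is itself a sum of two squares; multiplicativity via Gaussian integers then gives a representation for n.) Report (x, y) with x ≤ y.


Step 1: Factor n = 3973 = 29 · 137.
Step 2: Check the mod-4 condition on each prime factor: 29 ≡ 1 (mod 4), exponent 1; 137 ≡ 1 (mod 4), exponent 1.
All primes ≡ 3 (mod 4) appear to even exponent (or don't appear), so by the two-squares theorem n IS expressible as a sum of two squares.
Step 3: Build a representation. Here n = 29 · 137 is a product of primes ≡ 1 (mod 4). Each prime p ≡ 1 (mod 4) is itself a sum of two squares; find a² by testing p − a² for a perfect square:
  29: 29 − 1² = 28, 29 − 2² = 25 = 5² ⇒ 29 = 2² + 5².
  137: 137 − 1² = 136, 137 − 2² = 133, 137 − 3² = 128, 137 − 4² = 121 = 11² ⇒ 137 = 4² + 11².
  Combine using the Brahmagupta–Fibonacci identity (a² + b²)(c² + d²) = (ac − bd)² + (ad + bc)² = (ac + bd)² + (ad − bc)²:
  29 · 137 = 3973: from (2² + 5²)(4² + 11²), take (2·4 − 5·11, 2·11 + 5·4) = (8 − 55, 22 + 20) = (-47, 42); dropping signs (only squares matter) gives (47, 42); check 47² + 42² = 2209 + 1764 = 3973 ✓.
Step 4: Order so x ≤ y and verify: 42² + 47² = 1764 + 2209 = 3973 = n. ✓

n = 3973 = 42² + 47² (one valid representation with x ≤ y).


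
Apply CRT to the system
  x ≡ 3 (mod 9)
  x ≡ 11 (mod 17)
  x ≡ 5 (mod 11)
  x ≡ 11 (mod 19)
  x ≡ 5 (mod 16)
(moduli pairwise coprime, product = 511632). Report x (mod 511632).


Product of moduli M = 9 · 17 · 11 · 19 · 16 = 511632.
Merge one congruence at a time:
  Start: x ≡ 3 (mod 9).
  Combine with x ≡ 11 (mod 17); new modulus lcm = 153.
    Write x = 3 + 9·t and substitute into x ≡ 11 (mod 17): 9·t ≡ 11 − 3 = 8 (mod 17).
    The inverse of 9 mod 17 is 2 (since 9·2 = 18 = 1·17 + 1), so t ≡ 2·8 = 16 ≡ 16 (mod 17).
    Then x = 3 + 9·16 = 147, valid modulo lcm(9, 17) = 153: x ≡ 147 (mod 153).
  Combine with x ≡ 5 (mod 11); new modulus lcm = 1683.
    Write x = 147 + 153·t and substitute into x ≡ 5 (mod 11): 153·t ≡ 5 − 147 = -142 (mod 11).
    Reduce coefficients mod 11: 10·t ≡ 1 (mod 11).
    The inverse of 10 mod 11 is 10 (since 10·10 = 100 = 9·11 + 1), so t ≡ 10·1 = 10 ≡ 10 (mod 11).
    Then x = 147 + 153·10 = 1677, valid modulo lcm(153, 11) = 1683: x ≡ 1677 (mod 1683).
  Combine with x ≡ 11 (mod 19); new modulus lcm = 31977.
    Write x = 1677 + 1683·t and substitute into x ≡ 11 (mod 19): 1683·t ≡ 11 − 1677 = -1666 (mod 19).
    Reduce coefficients mod 19: 11·t ≡ 6 (mod 19).
    The inverse of 11 mod 19 is 7 (since 11·7 = 77 = 4·19 + 1), so t ≡ 7·6 = 42 ≡ 4 (mod 19).
    Then x = 1677 + 1683·4 = 8409, valid modulo lcm(1683, 19) = 31977: x ≡ 8409 (mod 31977).
  Combine with x ≡ 5 (mod 16); new modulus lcm = 511632.
    Write x = 8409 + 31977·t and substitute into x ≡ 5 (mod 16): 31977·t ≡ 5 − 8409 = -8404 (mod 16).
    Reduce coefficients mod 16: 9·t ≡ 12 (mod 16).
    The inverse of 9 mod 16 is 9 (since 9·9 = 81 = 5·16 + 1), so t ≡ 9·12 = 108 ≡ 12 (mod 16).
    Then x = 8409 + 31977·12 = 392133, valid modulo lcm(31977, 16) = 511632: x ≡ 392133 (mod 511632).
Verify against each original: 392133 mod 9 = 3, 392133 mod 17 = 11, 392133 mod 11 = 5, 392133 mod 19 = 11, 392133 mod 16 = 5.

x ≡ 392133 (mod 511632).


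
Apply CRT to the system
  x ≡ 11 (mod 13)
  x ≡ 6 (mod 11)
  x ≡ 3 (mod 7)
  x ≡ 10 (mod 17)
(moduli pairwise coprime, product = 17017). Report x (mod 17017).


Product of moduli M = 13 · 11 · 7 · 17 = 17017.
Merge one congruence at a time:
  Start: x ≡ 11 (mod 13).
  Combine with x ≡ 6 (mod 11); new modulus lcm = 143.
    Write x = 11 + 13·t and substitute into x ≡ 6 (mod 11): 13·t ≡ 6 − 11 = -5 (mod 11).
    Reduce coefficients mod 11: 2·t ≡ 6 (mod 11).
    The inverse of 2 mod 11 is 6 (since 2·6 = 12 = 1·11 + 1), so t ≡ 6·6 = 36 ≡ 3 (mod 11).
    Then x = 11 + 13·3 = 50, valid modulo lcm(13, 11) = 143: x ≡ 50 (mod 143).
  Combine with x ≡ 3 (mod 7); new modulus lcm = 1001.
    Write x = 50 + 143·t and substitute into x ≡ 3 (mod 7): 143·t ≡ 3 − 50 = -47 (mod 7).
    Reduce coefficients mod 7: 3·t ≡ 2 (mod 7).
    The inverse of 3 mod 7 is 5 (since 3·5 = 15 = 2·7 + 1), so t ≡ 5·2 = 10 ≡ 3 (mod 7).
    Then x = 50 + 143·3 = 479, valid modulo lcm(143, 7) = 1001: x ≡ 479 (mod 1001).
  Combine with x ≡ 10 (mod 17); new modulus lcm = 17017.
    Write x = 479 + 1001·t and substitute into x ≡ 10 (mod 17): 1001·t ≡ 10 − 479 = -469 (mod 17).
    Reduce coefficients mod 17: 15·t ≡ 7 (mod 17).
    The inverse of 15 mod 17 is 8 (since 15·8 = 120 = 7·17 + 1), so t ≡ 8·7 = 56 ≡ 5 (mod 17).
    Then x = 479 + 1001·5 = 5484, valid modulo lcm(1001, 17) = 17017: x ≡ 5484 (mod 17017).
Verify against each original: 5484 mod 13 = 11, 5484 mod 11 = 6, 5484 mod 7 = 3, 5484 mod 17 = 10.

x ≡ 5484 (mod 17017).


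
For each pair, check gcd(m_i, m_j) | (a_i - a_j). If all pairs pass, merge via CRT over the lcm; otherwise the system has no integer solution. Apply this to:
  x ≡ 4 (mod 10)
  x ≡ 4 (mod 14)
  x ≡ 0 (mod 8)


Moduli 10, 14, 8 are not pairwise coprime, so CRT works modulo lcm(m_i) when all pairwise compatibility conditions hold.
Pairwise compatibility: gcd(m_i, m_j) must divide a_i - a_j for every pair.
Merge one congruence at a time:
  Start: x ≡ 4 (mod 10).
  Combine with x ≡ 4 (mod 14): gcd(10, 14) = 2; 4 - 4 = 0, which IS divisible by 2, so compatible.
    Write x = 4 + 10·t and substitute into x ≡ 4 (mod 14): 10·t ≡ 4 − 4 = 0 (mod 14).
    Divide the congruence (and modulus) by g = 2: 5·t ≡ 0 (mod 7).
    The inverse of 5 mod 7 is 3 (since 5·3 = 15 = 2·7 + 1), so t ≡ 3·0 = 0 ≡ 0 (mod 7).
    Then x = 4 + 10·0 = 4, valid modulo lcm(10, 14) = 70: x ≡ 4 (mod 70).
  Combine with x ≡ 0 (mod 8): gcd(70, 8) = 2; 0 - 4 = -4, which IS divisible by 2, so compatible.
    Write x = 4 + 70·t and substitute into x ≡ 0 (mod 8): 70·t ≡ 0 − 4 = -4 (mod 8).
    Divide the congruence (and modulus) by g = 2: 35·t ≡ -2 (mod 4).
    Reduce coefficients mod 4: 3·t ≡ 2 (mod 4).
    The inverse of 3 mod 4 is 3 (since 3·3 = 9 = 2·4 + 1), so t ≡ 3·2 = 6 ≡ 2 (mod 4).
    Then x = 4 + 70·2 = 144, valid modulo lcm(70, 8) = 280: x ≡ 144 (mod 280).
Verify: 144 mod 10 = 4, 144 mod 14 = 4, 144 mod 8 = 0.

x ≡ 144 (mod 280).


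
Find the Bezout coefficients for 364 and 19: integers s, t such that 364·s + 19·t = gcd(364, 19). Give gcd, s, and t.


Euclidean algorithm on (364, 19) — divide until remainder is 0:
  364 = 19 · 19 + 3
  19 = 6 · 3 + 1
  3 = 3 · 1 + 0
gcd(364, 19) = 1.
Track Bezout coefficients alongside the remainders: start with r₀ = 364 = a·1 + b·0 (s = 1, t = 0) and r₁ = 19 = a·0 + b·1 (s = 0, t = 1); each new remainder r_{k+1} = r_{k-1} − q_k·r_k inherits s_{k+1} = s_{k-1} − q_k·s_k, t_{k+1} = t_{k-1} − q_k·t_k, so r_k = a·s_k + b·t_k at every step:
  q = 19: r = 3, s = 1 − 19·0 = 1, t = 0 − 19·1 = -19  (check: 364·1 + 19·(-19) = 3)
  q = 6: r = 1, s = 0 − 6·1 = -6, t = 1 − 6·(-19) = 115  (check: 364·(-6) + 19·115 = 1)
The row with r = 1 (the gcd) gives the Bezout coefficients s = -6, t = 115.
Result: 364 · (-6) + 19 · (115) = 1.

gcd(364, 19) = 1; s = -6, t = 115 (check: 364·(-6) + 19·115 = 1).


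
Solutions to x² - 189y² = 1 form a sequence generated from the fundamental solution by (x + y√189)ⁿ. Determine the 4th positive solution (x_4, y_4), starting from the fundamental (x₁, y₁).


Step 1: Find the fundamental solution (x₁, y₁) of x² - 189y² = 1.
  Expand √189 as a continued fraction. a₀ = ⌊√189⌋ = 13; iterate m_{k+1} = d_k·a_k − m_k, d_{k+1} = (189 − m_{k+1}²)/d_k, a_{k+1} = ⌊(a₀ + m_{k+1})/d_{k+1}⌋ (starting m₀ = 0, d₀ = 1), with convergents p_k = a_k·p_{k-1} + p_{k-2}, q_k = a_k·q_{k-1} + q_{k-2} (p₋₁ = 1, q₋₁ = 0):
  k = 0: a₀ = 13; p₀/q₀ = 13/1; p₀² − 189·q₀² = 169 − 189 = -20.
  k = 1: m = 13, d = 20, a = ⌊(13 + 13)/20⌋ = 1; p/q = (1·13 + 1)/(1·1 + 0) = 14/1; p² − 189·q² = 196 − 189 = 7.
  k = 2: m = 7, d = 7, a = ⌊(13 + 7)/7⌋ = 2; p/q = (2·14 + 13)/(2·1 + 1) = 41/3; p² − 189·q² = 1681 − 1701 = -20.
  k = 3: m = 7, d = 20, a = ⌊(13 + 7)/20⌋ = 1; p/q = (1·41 + 14)/(1·3 + 1) = 55/4; p² − 189·q² = 3025 − 3024 = 1.
  The first convergent with p² − 189·q² = 1 gives the fundamental solution (x₁, y₁) = (55, 4).
Step 2: Apply the recurrence (x_{n+1}, y_{n+1}) = (x₁x_n + 189y₁y_n, x₁y_n + y₁x_n) repeatedly.
  From (x_1, y_1) = (55, 4): x_2 = 55·55 + 189·4·4 = 6049; y_2 = 55·4 + 4·55 = 440.
  From (x_2, y_2) = (6049, 440): x_3 = 55·6049 + 189·4·440 = 665335; y_3 = 55·440 + 4·6049 = 48396.
  From (x_3, y_3) = (665335, 48396): x_4 = 55·665335 + 189·4·48396 = 73180801; y_4 = 55·48396 + 4·665335 = 5323120.
Step 3: Verify x_4² - 189·y_4² = 5355429635001601 - 5355429635001600 = 1 (should be 1). ✓

(x_1, y_1) = (55, 4); (x_4, y_4) = (73180801, 5323120).


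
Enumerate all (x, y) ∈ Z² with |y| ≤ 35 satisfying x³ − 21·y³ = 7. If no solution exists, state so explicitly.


The equation is x³ - 21y³ = 7. For fixed y, x³ = 21·y³ + 7, so a solution requires the RHS to be a perfect cube.
Strategy: iterate y from -35 to 35, compute RHS = 21·y³ + 7, and check whether it is a (positive or negative) perfect cube.
Check small values of y:
  y = 0: RHS = 7 is not a perfect cube.
  y = 1: RHS = 28 is not a perfect cube.
  y = -1: RHS = -14 is not a perfect cube.
  y = 2: RHS = 175 is not a perfect cube.
  y = -2: RHS = -161 is not a perfect cube.
  y = 3: RHS = 574 is not a perfect cube.
  y = -3: RHS = -560 is not a perfect cube.
Continuing the search up to |y| = 35 finds no solutions either.
No (x, y) in the scanned range satisfies the equation.

No integer solutions with |y| ≤ 35.


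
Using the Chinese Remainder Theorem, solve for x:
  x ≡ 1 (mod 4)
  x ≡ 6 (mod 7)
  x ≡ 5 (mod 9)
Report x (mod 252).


Moduli 4, 7, 9 are pairwise coprime; by CRT there is a unique solution modulo M = 4 · 7 · 9 = 252.
Solve pairwise, accumulating the modulus:
  Start with x ≡ 1 (mod 4).
  Combine with x ≡ 6 (mod 7): since gcd(4, 7) = 1, we get a unique residue mod 28.
    Write x = 1 + 4·t and substitute into x ≡ 6 (mod 7): 4·t ≡ 6 − 1 = 5 (mod 7).
    The inverse of 4 mod 7 is 2 (since 4·2 = 8 = 1·7 + 1), so t ≡ 2·5 = 10 ≡ 3 (mod 7).
    Then x = 1 + 4·3 = 13, valid modulo lcm(4, 7) = 28: x ≡ 13 (mod 28).
  Combine with x ≡ 5 (mod 9): since gcd(28, 9) = 1, we get a unique residue mod 252.
    Write x = 13 + 28·t and substitute into x ≡ 5 (mod 9): 28·t ≡ 5 − 13 = -8 (mod 9).
    Reduce coefficients mod 9: 1·t ≡ 1 (mod 9).
    So t ≡ 1 (mod 9).
    Then x = 13 + 28·1 = 41, valid modulo lcm(28, 9) = 252: x ≡ 41 (mod 252).
Verify: 41 mod 4 = 1 ✓, 41 mod 7 = 6 ✓, 41 mod 9 = 5 ✓.

x ≡ 41 (mod 252).


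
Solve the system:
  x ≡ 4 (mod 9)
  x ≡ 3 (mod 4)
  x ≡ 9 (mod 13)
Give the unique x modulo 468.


Moduli 9, 4, 13 are pairwise coprime; by CRT there is a unique solution modulo M = 9 · 4 · 13 = 468.
Solve pairwise, accumulating the modulus:
  Start with x ≡ 4 (mod 9).
  Combine with x ≡ 3 (mod 4): since gcd(9, 4) = 1, we get a unique residue mod 36.
    Write x = 4 + 9·t and substitute into x ≡ 3 (mod 4): 9·t ≡ 3 − 4 = -1 (mod 4).
    Reduce coefficients mod 4: 1·t ≡ 3 (mod 4).
    So t ≡ 3 (mod 4).
    Then x = 4 + 9·3 = 31, valid modulo lcm(9, 4) = 36: x ≡ 31 (mod 36).
  Combine with x ≡ 9 (mod 13): since gcd(36, 13) = 1, we get a unique residue mod 468.
    Write x = 31 + 36·t and substitute into x ≡ 9 (mod 13): 36·t ≡ 9 − 31 = -22 (mod 13).
    Reduce coefficients mod 13: 10·t ≡ 4 (mod 13).
    The inverse of 10 mod 13 is 4 (since 10·4 = 40 = 3·13 + 1), so t ≡ 4·4 = 16 ≡ 3 (mod 13).
    Then x = 31 + 36·3 = 139, valid modulo lcm(36, 13) = 468: x ≡ 139 (mod 468).
Verify: 139 mod 9 = 4 ✓, 139 mod 4 = 3 ✓, 139 mod 13 = 9 ✓.

x ≡ 139 (mod 468).


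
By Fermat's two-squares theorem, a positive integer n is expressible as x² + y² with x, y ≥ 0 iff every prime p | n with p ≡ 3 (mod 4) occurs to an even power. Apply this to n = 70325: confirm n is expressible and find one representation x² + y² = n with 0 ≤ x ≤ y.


Step 1: Factor n = 70325 = 5^2 · 29 · 97.
Step 2: Check the mod-4 condition on each prime factor: 5 ≡ 1 (mod 4), exponent 2; 29 ≡ 1 (mod 4), exponent 1; 97 ≡ 1 (mod 4), exponent 1.
All primes ≡ 3 (mod 4) appear to even exponent (or don't appear), so by the two-squares theorem n IS expressible as a sum of two squares.
Step 3: Build a representation. Group n = k² · m with k = 5 and m = 29 · 97 = 2813 (a product of primes ≡ 1 (mod 4)); a representation of m scales to one of n via (k·x)² + (k·y)² = k²(x² + y²). Each prime p ≡ 1 (mod 4) is itself a sum of two squares; find a² by testing p − a² for a perfect square:
  29: 29 − 1² = 28, 29 − 2² = 25 = 5² ⇒ 29 = 2² + 5².
  97: 97 − 1² = 96, 97 − 2² = 93, 97 − 3² = 88, 97 − 4² = 81 = 9² ⇒ 97 = 4² + 9².
  Combine using the Brahmagupta–Fibonacci identity (a² + b²)(c² + d²) = (ac − bd)² + (ad + bc)² = (ac + bd)² + (ad − bc)²:
  29 · 97 = 2813: from (2² + 5²)(4² + 9²), take (2·4 − 5·9, 2·9 + 5·4) = (8 − 45, 18 + 20) = (-37, 38); dropping signs (only squares matter) gives (37, 38); check 37² + 38² = 1369 + 1444 = 2813 ✓.
  Scale by k = 5: (5·37, 5·38) = (185, 190).
Step 4: Order so x ≤ y and verify: 185² + 190² = 34225 + 36100 = 70325 = n. ✓

n = 70325 = 185² + 190² (one valid representation with x ≤ y).


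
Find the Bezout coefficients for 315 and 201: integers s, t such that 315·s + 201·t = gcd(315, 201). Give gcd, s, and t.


Euclidean algorithm on (315, 201) — divide until remainder is 0:
  315 = 1 · 201 + 114
  201 = 1 · 114 + 87
  114 = 1 · 87 + 27
  87 = 3 · 27 + 6
  27 = 4 · 6 + 3
  6 = 2 · 3 + 0
gcd(315, 201) = 3.
Track Bezout coefficients alongside the remainders: start with r₀ = 315 = a·1 + b·0 (s = 1, t = 0) and r₁ = 201 = a·0 + b·1 (s = 0, t = 1); each new remainder r_{k+1} = r_{k-1} − q_k·r_k inherits s_{k+1} = s_{k-1} − q_k·s_k, t_{k+1} = t_{k-1} − q_k·t_k, so r_k = a·s_k + b·t_k at every step:
  q = 1: r = 114, s = 1 − 1·0 = 1, t = 0 − 1·1 = -1  (check: 315·1 + 201·(-1) = 114)
  q = 1: r = 87, s = 0 − 1·1 = -1, t = 1 − 1·(-1) = 2  (check: 315·(-1) + 201·2 = 87)
  q = 1: r = 27, s = 1 − 1·(-1) = 2, t = -1 − 1·2 = -3  (check: 315·2 + 201·(-3) = 27)
  q = 3: r = 6, s = -1 − 3·2 = -7, t = 2 − 3·(-3) = 11  (check: 315·(-7) + 201·11 = 6)
  q = 4: r = 3, s = 2 − 4·(-7) = 30, t = -3 − 4·11 = -47  (check: 315·30 + 201·(-47) = 3)
The row with r = 3 (the gcd) gives the Bezout coefficients s = 30, t = -47.
Result: 315 · (30) + 201 · (-47) = 3.

gcd(315, 201) = 3; s = 30, t = -47 (check: 315·30 + 201·(-47) = 3).


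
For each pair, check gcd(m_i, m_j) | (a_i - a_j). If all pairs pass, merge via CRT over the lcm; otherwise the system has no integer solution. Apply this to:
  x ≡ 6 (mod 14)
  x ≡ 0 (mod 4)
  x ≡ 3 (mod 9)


Moduli 14, 4, 9 are not pairwise coprime, so CRT works modulo lcm(m_i) when all pairwise compatibility conditions hold.
Pairwise compatibility: gcd(m_i, m_j) must divide a_i - a_j for every pair.
Merge one congruence at a time:
  Start: x ≡ 6 (mod 14).
  Combine with x ≡ 0 (mod 4): gcd(14, 4) = 2; 0 - 6 = -6, which IS divisible by 2, so compatible.
    Write x = 6 + 14·t and substitute into x ≡ 0 (mod 4): 14·t ≡ 0 − 6 = -6 (mod 4).
    Divide the congruence (and modulus) by g = 2: 7·t ≡ -3 (mod 2).
    Reduce coefficients mod 2: 1·t ≡ 1 (mod 2).
    So t ≡ 1 (mod 2).
    Then x = 6 + 14·1 = 20, valid modulo lcm(14, 4) = 28: x ≡ 20 (mod 28).
  Combine with x ≡ 3 (mod 9): gcd(28, 9) = 1; 3 - 20 = -17, which IS divisible by 1, so compatible.
    Write x = 20 + 28·t and substitute into x ≡ 3 (mod 9): 28·t ≡ 3 − 20 = -17 (mod 9).
    Reduce coefficients mod 9: 1·t ≡ 1 (mod 9).
    So t ≡ 1 (mod 9).
    Then x = 20 + 28·1 = 48, valid modulo lcm(28, 9) = 252: x ≡ 48 (mod 252).
Verify: 48 mod 14 = 6, 48 mod 4 = 0, 48 mod 9 = 3.

x ≡ 48 (mod 252).


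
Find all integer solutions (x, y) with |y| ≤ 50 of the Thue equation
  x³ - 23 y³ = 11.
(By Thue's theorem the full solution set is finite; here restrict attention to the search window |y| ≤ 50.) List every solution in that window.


The equation is x³ - 23y³ = 11. For fixed y, x³ = 23·y³ + 11, so a solution requires the RHS to be a perfect cube.
Strategy: iterate y from -50 to 50, compute RHS = 23·y³ + 11, and check whether it is a (positive or negative) perfect cube.
Check small values of y:
  y = 0: RHS = 11 is not a perfect cube.
  y = 1: RHS = 34 is not a perfect cube.
  y = -1: RHS = -12 is not a perfect cube.
  y = 2: RHS = 195 is not a perfect cube.
  y = -2: RHS = -173 is not a perfect cube.
  y = 3: RHS = 632 is not a perfect cube.
  y = -3: RHS = -610 is not a perfect cube.
Continuing the search up to |y| = 50 finds no solutions either.
No (x, y) in the scanned range satisfies the equation.

No integer solutions with |y| ≤ 50.


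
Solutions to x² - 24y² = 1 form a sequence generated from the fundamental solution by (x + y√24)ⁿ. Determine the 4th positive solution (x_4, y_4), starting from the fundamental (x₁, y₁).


Step 1: Find the fundamental solution (x₁, y₁) of x² - 24y² = 1.
  Expand √24 as a continued fraction. a₀ = ⌊√24⌋ = 4; iterate m_{k+1} = d_k·a_k − m_k, d_{k+1} = (24 − m_{k+1}²)/d_k, a_{k+1} = ⌊(a₀ + m_{k+1})/d_{k+1}⌋ (starting m₀ = 0, d₀ = 1), with convergents p_k = a_k·p_{k-1} + p_{k-2}, q_k = a_k·q_{k-1} + q_{k-2} (p₋₁ = 1, q₋₁ = 0):
  k = 0: a₀ = 4; p₀/q₀ = 4/1; p₀² − 24·q₀² = 16 − 24 = -8.
  k = 1: m = 4, d = 8, a = ⌊(4 + 4)/8⌋ = 1; p/q = (1·4 + 1)/(1·1 + 0) = 5/1; p² − 24·q² = 25 − 24 = 1.
  The first convergent with p² − 24·q² = 1 gives the fundamental solution (x₁, y₁) = (5, 1).
Step 2: Apply the recurrence (x_{n+1}, y_{n+1}) = (x₁x_n + 24y₁y_n, x₁y_n + y₁x_n) repeatedly.
  From (x_1, y_1) = (5, 1): x_2 = 5·5 + 24·1·1 = 49; y_2 = 5·1 + 1·5 = 10.
  From (x_2, y_2) = (49, 10): x_3 = 5·49 + 24·1·10 = 485; y_3 = 5·10 + 1·49 = 99.
  From (x_3, y_3) = (485, 99): x_4 = 5·485 + 24·1·99 = 4801; y_4 = 5·99 + 1·485 = 980.
Step 3: Verify x_4² - 24·y_4² = 23049601 - 23049600 = 1 (should be 1). ✓

(x_1, y_1) = (5, 1); (x_4, y_4) = (4801, 980).


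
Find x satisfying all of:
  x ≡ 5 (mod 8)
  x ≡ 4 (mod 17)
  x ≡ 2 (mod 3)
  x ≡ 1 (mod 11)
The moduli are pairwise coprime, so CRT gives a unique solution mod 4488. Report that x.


Product of moduli M = 8 · 17 · 3 · 11 = 4488.
Merge one congruence at a time:
  Start: x ≡ 5 (mod 8).
  Combine with x ≡ 4 (mod 17); new modulus lcm = 136.
    Write x = 5 + 8·t and substitute into x ≡ 4 (mod 17): 8·t ≡ 4 − 5 = -1 (mod 17).
    Reduce coefficients mod 17: 8·t ≡ 16 (mod 17).
    The inverse of 8 mod 17 is 15 (since 8·15 = 120 = 7·17 + 1), so t ≡ 15·16 = 240 ≡ 2 (mod 17).
    Then x = 5 + 8·2 = 21, valid modulo lcm(8, 17) = 136: x ≡ 21 (mod 136).
  Combine with x ≡ 2 (mod 3); new modulus lcm = 408.
    Write x = 21 + 136·t and substitute into x ≡ 2 (mod 3): 136·t ≡ 2 − 21 = -19 (mod 3).
    Reduce coefficients mod 3: 1·t ≡ 2 (mod 3).
    So t ≡ 2 (mod 3).
    Then x = 21 + 136·2 = 293, valid modulo lcm(136, 3) = 408: x ≡ 293 (mod 408).
  Combine with x ≡ 1 (mod 11); new modulus lcm = 4488.
    Write x = 293 + 408·t and substitute into x ≡ 1 (mod 11): 408·t ≡ 1 − 293 = -292 (mod 11).
    Reduce coefficients mod 11: 1·t ≡ 5 (mod 11).
    So t ≡ 5 (mod 11).
    Then x = 293 + 408·5 = 2333, valid modulo lcm(408, 11) = 4488: x ≡ 2333 (mod 4488).
Verify against each original: 2333 mod 8 = 5, 2333 mod 17 = 4, 2333 mod 3 = 2, 2333 mod 11 = 1.

x ≡ 2333 (mod 4488).


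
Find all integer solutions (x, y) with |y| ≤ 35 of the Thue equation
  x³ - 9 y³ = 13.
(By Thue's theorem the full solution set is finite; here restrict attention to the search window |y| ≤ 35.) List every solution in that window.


The equation is x³ - 9y³ = 13. For fixed y, x³ = 9·y³ + 13, so a solution requires the RHS to be a perfect cube.
Strategy: iterate y from -35 to 35, compute RHS = 9·y³ + 13, and check whether it is a (positive or negative) perfect cube.
Check small values of y:
  y = 0: RHS = 13 is not a perfect cube.
  y = 1: RHS = 22 is not a perfect cube.
  y = -1: RHS = 4 is not a perfect cube.
  y = 2: RHS = 85 is not a perfect cube.
  y = -2: RHS = -59 is not a perfect cube.
  y = 3: RHS = 256 is not a perfect cube.
  y = -3: RHS = -230 is not a perfect cube.
Continuing the search up to |y| = 35 finds no solutions either.
No (x, y) in the scanned range satisfies the equation.

No integer solutions with |y| ≤ 35.


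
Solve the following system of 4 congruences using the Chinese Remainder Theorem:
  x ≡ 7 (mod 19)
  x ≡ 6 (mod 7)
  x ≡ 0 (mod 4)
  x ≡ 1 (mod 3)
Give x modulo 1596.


Product of moduli M = 19 · 7 · 4 · 3 = 1596.
Merge one congruence at a time:
  Start: x ≡ 7 (mod 19).
  Combine with x ≡ 6 (mod 7); new modulus lcm = 133.
    Write x = 7 + 19·t and substitute into x ≡ 6 (mod 7): 19·t ≡ 6 − 7 = -1 (mod 7).
    Reduce coefficients mod 7: 5·t ≡ 6 (mod 7).
    The inverse of 5 mod 7 is 3 (since 5·3 = 15 = 2·7 + 1), so t ≡ 3·6 = 18 ≡ 4 (mod 7).
    Then x = 7 + 19·4 = 83, valid modulo lcm(19, 7) = 133: x ≡ 83 (mod 133).
  Combine with x ≡ 0 (mod 4); new modulus lcm = 532.
    Write x = 83 + 133·t and substitute into x ≡ 0 (mod 4): 133·t ≡ 0 − 83 = -83 (mod 4).
    Reduce coefficients mod 4: 1·t ≡ 1 (mod 4).
    So t ≡ 1 (mod 4).
    Then x = 83 + 133·1 = 216, valid modulo lcm(133, 4) = 532: x ≡ 216 (mod 532).
  Combine with x ≡ 1 (mod 3); new modulus lcm = 1596.
    Write x = 216 + 532·t and substitute into x ≡ 1 (mod 3): 532·t ≡ 1 − 216 = -215 (mod 3).
    Reduce coefficients mod 3: 1·t ≡ 1 (mod 3).
    So t ≡ 1 (mod 3).
    Then x = 216 + 532·1 = 748, valid modulo lcm(532, 3) = 1596: x ≡ 748 (mod 1596).
Verify against each original: 748 mod 19 = 7, 748 mod 7 = 6, 748 mod 4 = 0, 748 mod 3 = 1.

x ≡ 748 (mod 1596).


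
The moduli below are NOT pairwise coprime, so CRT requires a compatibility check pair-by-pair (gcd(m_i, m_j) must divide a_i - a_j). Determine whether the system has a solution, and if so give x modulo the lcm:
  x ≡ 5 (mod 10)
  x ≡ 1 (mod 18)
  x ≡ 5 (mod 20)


Moduli 10, 18, 20 are not pairwise coprime, so CRT works modulo lcm(m_i) when all pairwise compatibility conditions hold.
Pairwise compatibility: gcd(m_i, m_j) must divide a_i - a_j for every pair.
Merge one congruence at a time:
  Start: x ≡ 5 (mod 10).
  Combine with x ≡ 1 (mod 18): gcd(10, 18) = 2; 1 - 5 = -4, which IS divisible by 2, so compatible.
    Write x = 5 + 10·t and substitute into x ≡ 1 (mod 18): 10·t ≡ 1 − 5 = -4 (mod 18).
    Divide the congruence (and modulus) by g = 2: 5·t ≡ -2 (mod 9).
    Reduce coefficients mod 9: 5·t ≡ 7 (mod 9).
    The inverse of 5 mod 9 is 2 (since 5·2 = 10 = 1·9 + 1), so t ≡ 2·7 = 14 ≡ 5 (mod 9).
    Then x = 5 + 10·5 = 55, valid modulo lcm(10, 18) = 90: x ≡ 55 (mod 90).
  Combine with x ≡ 5 (mod 20): gcd(90, 20) = 10; 5 - 55 = -50, which IS divisible by 10, so compatible.
    Write x = 55 + 90·t and substitute into x ≡ 5 (mod 20): 90·t ≡ 5 − 55 = -50 (mod 20).
    Divide the congruence (and modulus) by g = 10: 9·t ≡ -5 (mod 2).
    Reduce coefficients mod 2: 1·t ≡ 1 (mod 2).
    So t ≡ 1 (mod 2).
    Then x = 55 + 90·1 = 145, valid modulo lcm(90, 20) = 180: x ≡ 145 (mod 180).
Verify: 145 mod 10 = 5, 145 mod 18 = 1, 145 mod 20 = 5.

x ≡ 145 (mod 180).


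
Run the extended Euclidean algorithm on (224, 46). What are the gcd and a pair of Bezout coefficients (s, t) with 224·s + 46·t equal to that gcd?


Euclidean algorithm on (224, 46) — divide until remainder is 0:
  224 = 4 · 46 + 40
  46 = 1 · 40 + 6
  40 = 6 · 6 + 4
  6 = 1 · 4 + 2
  4 = 2 · 2 + 0
gcd(224, 46) = 2.
Track Bezout coefficients alongside the remainders: start with r₀ = 224 = a·1 + b·0 (s = 1, t = 0) and r₁ = 46 = a·0 + b·1 (s = 0, t = 1); each new remainder r_{k+1} = r_{k-1} − q_k·r_k inherits s_{k+1} = s_{k-1} − q_k·s_k, t_{k+1} = t_{k-1} − q_k·t_k, so r_k = a·s_k + b·t_k at every step:
  q = 4: r = 40, s = 1 − 4·0 = 1, t = 0 − 4·1 = -4  (check: 224·1 + 46·(-4) = 40)
  q = 1: r = 6, s = 0 − 1·1 = -1, t = 1 − 1·(-4) = 5  (check: 224·(-1) + 46·5 = 6)
  q = 6: r = 4, s = 1 − 6·(-1) = 7, t = -4 − 6·5 = -34  (check: 224·7 + 46·(-34) = 4)
  q = 1: r = 2, s = -1 − 1·7 = -8, t = 5 − 1·(-34) = 39  (check: 224·(-8) + 46·39 = 2)
The row with r = 2 (the gcd) gives the Bezout coefficients s = -8, t = 39.
Result: 224 · (-8) + 46 · (39) = 2.

gcd(224, 46) = 2; s = -8, t = 39 (check: 224·(-8) + 46·39 = 2).


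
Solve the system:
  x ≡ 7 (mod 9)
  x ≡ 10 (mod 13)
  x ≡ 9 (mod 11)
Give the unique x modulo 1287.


Moduli 9, 13, 11 are pairwise coprime; by CRT there is a unique solution modulo M = 9 · 13 · 11 = 1287.
Solve pairwise, accumulating the modulus:
  Start with x ≡ 7 (mod 9).
  Combine with x ≡ 10 (mod 13): since gcd(9, 13) = 1, we get a unique residue mod 117.
    Write x = 7 + 9·t and substitute into x ≡ 10 (mod 13): 9·t ≡ 10 − 7 = 3 (mod 13).
    The inverse of 9 mod 13 is 3 (since 9·3 = 27 = 2·13 + 1), so t ≡ 3·3 = 9 ≡ 9 (mod 13).
    Then x = 7 + 9·9 = 88, valid modulo lcm(9, 13) = 117: x ≡ 88 (mod 117).
  Combine with x ≡ 9 (mod 11): since gcd(117, 11) = 1, we get a unique residue mod 1287.
    Write x = 88 + 117·t and substitute into x ≡ 9 (mod 11): 117·t ≡ 9 − 88 = -79 (mod 11).
    Reduce coefficients mod 11: 7·t ≡ 9 (mod 11).
    The inverse of 7 mod 11 is 8 (since 7·8 = 56 = 5·11 + 1), so t ≡ 8·9 = 72 ≡ 6 (mod 11).
    Then x = 88 + 117·6 = 790, valid modulo lcm(117, 11) = 1287: x ≡ 790 (mod 1287).
Verify: 790 mod 9 = 7 ✓, 790 mod 13 = 10 ✓, 790 mod 11 = 9 ✓.

x ≡ 790 (mod 1287).


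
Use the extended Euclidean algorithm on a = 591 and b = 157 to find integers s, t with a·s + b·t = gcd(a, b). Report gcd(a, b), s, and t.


Euclidean algorithm on (591, 157) — divide until remainder is 0:
  591 = 3 · 157 + 120
  157 = 1 · 120 + 37
  120 = 3 · 37 + 9
  37 = 4 · 9 + 1
  9 = 9 · 1 + 0
gcd(591, 157) = 1.
Track Bezout coefficients alongside the remainders: start with r₀ = 591 = a·1 + b·0 (s = 1, t = 0) and r₁ = 157 = a·0 + b·1 (s = 0, t = 1); each new remainder r_{k+1} = r_{k-1} − q_k·r_k inherits s_{k+1} = s_{k-1} − q_k·s_k, t_{k+1} = t_{k-1} − q_k·t_k, so r_k = a·s_k + b·t_k at every step:
  q = 3: r = 120, s = 1 − 3·0 = 1, t = 0 − 3·1 = -3  (check: 591·1 + 157·(-3) = 120)
  q = 1: r = 37, s = 0 − 1·1 = -1, t = 1 − 1·(-3) = 4  (check: 591·(-1) + 157·4 = 37)
  q = 3: r = 9, s = 1 − 3·(-1) = 4, t = -3 − 3·4 = -15  (check: 591·4 + 157·(-15) = 9)
  q = 4: r = 1, s = -1 − 4·4 = -17, t = 4 − 4·(-15) = 64  (check: 591·(-17) + 157·64 = 1)
The row with r = 1 (the gcd) gives the Bezout coefficients s = -17, t = 64.
Result: 591 · (-17) + 157 · (64) = 1.

gcd(591, 157) = 1; s = -17, t = 64 (check: 591·(-17) + 157·64 = 1).


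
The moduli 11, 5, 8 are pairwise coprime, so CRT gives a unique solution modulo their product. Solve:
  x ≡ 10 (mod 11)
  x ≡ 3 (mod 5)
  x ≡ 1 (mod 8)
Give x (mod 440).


Moduli 11, 5, 8 are pairwise coprime; by CRT there is a unique solution modulo M = 11 · 5 · 8 = 440.
Solve pairwise, accumulating the modulus:
  Start with x ≡ 10 (mod 11).
  Combine with x ≡ 3 (mod 5): since gcd(11, 5) = 1, we get a unique residue mod 55.
    Write x = 10 + 11·t and substitute into x ≡ 3 (mod 5): 11·t ≡ 3 − 10 = -7 (mod 5).
    Reduce coefficients mod 5: 1·t ≡ 3 (mod 5).
    So t ≡ 3 (mod 5).
    Then x = 10 + 11·3 = 43, valid modulo lcm(11, 5) = 55: x ≡ 43 (mod 55).
  Combine with x ≡ 1 (mod 8): since gcd(55, 8) = 1, we get a unique residue mod 440.
    Write x = 43 + 55·t and substitute into x ≡ 1 (mod 8): 55·t ≡ 1 − 43 = -42 (mod 8).
    Reduce coefficients mod 8: 7·t ≡ 6 (mod 8).
    The inverse of 7 mod 8 is 7 (since 7·7 = 49 = 6·8 + 1), so t ≡ 7·6 = 42 ≡ 2 (mod 8).
    Then x = 43 + 55·2 = 153, valid modulo lcm(55, 8) = 440: x ≡ 153 (mod 440).
Verify: 153 mod 11 = 10 ✓, 153 mod 5 = 3 ✓, 153 mod 8 = 1 ✓.

x ≡ 153 (mod 440).


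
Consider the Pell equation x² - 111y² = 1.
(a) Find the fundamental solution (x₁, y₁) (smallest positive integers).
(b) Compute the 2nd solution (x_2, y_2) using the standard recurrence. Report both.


Step 1: Find the fundamental solution (x₁, y₁) of x² - 111y² = 1.
  Expand √111 as a continued fraction. a₀ = ⌊√111⌋ = 10; iterate m_{k+1} = d_k·a_k − m_k, d_{k+1} = (111 − m_{k+1}²)/d_k, a_{k+1} = ⌊(a₀ + m_{k+1})/d_{k+1}⌋ (starting m₀ = 0, d₀ = 1), with convergents p_k = a_k·p_{k-1} + p_{k-2}, q_k = a_k·q_{k-1} + q_{k-2} (p₋₁ = 1, q₋₁ = 0):
  k = 0: a₀ = 10; p₀/q₀ = 10/1; p₀² − 111·q₀² = 100 − 111 = -11.
  k = 1: m = 10, d = 11, a = ⌊(10 + 10)/11⌋ = 1; p/q = (1·10 + 1)/(1·1 + 0) = 11/1; p² − 111·q² = 121 − 111 = 10.
  k = 2: m = 1, d = 10, a = ⌊(10 + 1)/10⌋ = 1; p/q = (1·11 + 10)/(1·1 + 1) = 21/2; p² − 111·q² = 441 − 444 = -3.
  k = 3: m = 9, d = 3, a = ⌊(10 + 9)/3⌋ = 6; p/q = (6·21 + 11)/(6·2 + 1) = 137/13; p² − 111·q² = 18769 − 18759 = 10.
  k = 4: m = 9, d = 10, a = ⌊(10 + 9)/10⌋ = 1; p/q = (1·137 + 21)/(1·13 + 2) = 158/15; p² − 111·q² = 24964 − 24975 = -11.
  k = 5: m = 1, d = 11, a = ⌊(10 + 1)/11⌋ = 1; p/q = (1·158 + 137)/(1·15 + 13) = 295/28; p² − 111·q² = 87025 − 87024 = 1.
  The first convergent with p² − 111·q² = 1 gives the fundamental solution (x₁, y₁) = (295, 28).
Step 2: Apply the recurrence (x_{n+1}, y_{n+1}) = (x₁x_n + 111y₁y_n, x₁y_n + y₁x_n) repeatedly.
  From (x_1, y_1) = (295, 28): x_2 = 295·295 + 111·28·28 = 174049; y_2 = 295·28 + 28·295 = 16520.
Step 3: Verify x_2² - 111·y_2² = 30293054401 - 30293054400 = 1 (should be 1). ✓

(x_1, y_1) = (295, 28); (x_2, y_2) = (174049, 16520).


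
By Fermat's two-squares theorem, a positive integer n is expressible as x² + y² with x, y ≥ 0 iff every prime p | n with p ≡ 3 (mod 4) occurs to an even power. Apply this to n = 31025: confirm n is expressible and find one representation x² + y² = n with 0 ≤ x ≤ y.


Step 1: Factor n = 31025 = 5^2 · 17 · 73.
Step 2: Check the mod-4 condition on each prime factor: 5 ≡ 1 (mod 4), exponent 2; 17 ≡ 1 (mod 4), exponent 1; 73 ≡ 1 (mod 4), exponent 1.
All primes ≡ 3 (mod 4) appear to even exponent (or don't appear), so by the two-squares theorem n IS expressible as a sum of two squares.
Step 3: Build a representation. Group n = k² · m with k = 5 and m = 17 · 73 = 1241 (a product of primes ≡ 1 (mod 4)); a representation of m scales to one of n via (k·x)² + (k·y)² = k²(x² + y²). Each prime p ≡ 1 (mod 4) is itself a sum of two squares; find a² by testing p − a² for a perfect square:
  17: 17 − 1² = 16 = 4² ⇒ 17 = 1² + 4².
  73: 73 − 1² = 72, 73 − 2² = 69, 73 − 3² = 64 = 8² ⇒ 73 = 3² + 8².
  Combine using the Brahmagupta–Fibonacci identity (a² + b²)(c² + d²) = (ac − bd)² + (ad + bc)² = (ac + bd)² + (ad − bc)²:
  17 · 73 = 1241: from (1² + 4²)(3² + 8²), take (1·3 − 4·8, 1·8 + 4·3) = (3 − 32, 8 + 12) = (-29, 20); dropping signs (only squares matter) gives (29, 20); check 29² + 20² = 841 + 400 = 1241 ✓.
  Scale by k = 5: (5·29, 5·20) = (145, 100).
Step 4: Order so x ≤ y and verify: 100² + 145² = 10000 + 21025 = 31025 = n. ✓

n = 31025 = 100² + 145² (one valid representation with x ≤ y).


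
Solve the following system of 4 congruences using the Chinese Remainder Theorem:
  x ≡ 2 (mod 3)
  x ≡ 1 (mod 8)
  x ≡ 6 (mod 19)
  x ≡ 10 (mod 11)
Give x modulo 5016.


Product of moduli M = 3 · 8 · 19 · 11 = 5016.
Merge one congruence at a time:
  Start: x ≡ 2 (mod 3).
  Combine with x ≡ 1 (mod 8); new modulus lcm = 24.
    Write x = 2 + 3·t and substitute into x ≡ 1 (mod 8): 3·t ≡ 1 − 2 = -1 (mod 8).
    Reduce coefficients mod 8: 3·t ≡ 7 (mod 8).
    The inverse of 3 mod 8 is 3 (since 3·3 = 9 = 1·8 + 1), so t ≡ 3·7 = 21 ≡ 5 (mod 8).
    Then x = 2 + 3·5 = 17, valid modulo lcm(3, 8) = 24: x ≡ 17 (mod 24).
  Combine with x ≡ 6 (mod 19); new modulus lcm = 456.
    Write x = 17 + 24·t and substitute into x ≡ 6 (mod 19): 24·t ≡ 6 − 17 = -11 (mod 19).
    Reduce coefficients mod 19: 5·t ≡ 8 (mod 19).
    The inverse of 5 mod 19 is 4 (since 5·4 = 20 = 1·19 + 1), so t ≡ 4·8 = 32 ≡ 13 (mod 19).
    Then x = 17 + 24·13 = 329, valid modulo lcm(24, 19) = 456: x ≡ 329 (mod 456).
  Combine with x ≡ 10 (mod 11); new modulus lcm = 5016.
    Write x = 329 + 456·t and substitute into x ≡ 10 (mod 11): 456·t ≡ 10 − 329 = -319 (mod 11).
    Reduce coefficients mod 11: 5·t ≡ 0 (mod 11).
    The inverse of 5 mod 11 is 9 (since 5·9 = 45 = 4·11 + 1), so t ≡ 9·0 = 0 ≡ 0 (mod 11).
    Then x = 329 + 456·0 = 329, valid modulo lcm(456, 11) = 5016: x ≡ 329 (mod 5016).
Verify against each original: 329 mod 3 = 2, 329 mod 8 = 1, 329 mod 19 = 6, 329 mod 11 = 10.

x ≡ 329 (mod 5016).


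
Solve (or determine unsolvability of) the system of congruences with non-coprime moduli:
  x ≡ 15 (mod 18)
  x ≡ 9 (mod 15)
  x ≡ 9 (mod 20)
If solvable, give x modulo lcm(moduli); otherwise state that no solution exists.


Moduli 18, 15, 20 are not pairwise coprime, so CRT works modulo lcm(m_i) when all pairwise compatibility conditions hold.
Pairwise compatibility: gcd(m_i, m_j) must divide a_i - a_j for every pair.
Merge one congruence at a time:
  Start: x ≡ 15 (mod 18).
  Combine with x ≡ 9 (mod 15): gcd(18, 15) = 3; 9 - 15 = -6, which IS divisible by 3, so compatible.
    Write x = 15 + 18·t and substitute into x ≡ 9 (mod 15): 18·t ≡ 9 − 15 = -6 (mod 15).
    Divide the congruence (and modulus) by g = 3: 6·t ≡ -2 (mod 5).
    Reduce coefficients mod 5: 1·t ≡ 3 (mod 5).
    So t ≡ 3 (mod 5).
    Then x = 15 + 18·3 = 69, valid modulo lcm(18, 15) = 90: x ≡ 69 (mod 90).
  Combine with x ≡ 9 (mod 20): gcd(90, 20) = 10; 9 - 69 = -60, which IS divisible by 10, so compatible.
    Write x = 69 + 90·t and substitute into x ≡ 9 (mod 20): 90·t ≡ 9 − 69 = -60 (mod 20).
    Divide the congruence (and modulus) by g = 10: 9·t ≡ -6 (mod 2).
    Reduce coefficients mod 2: 1·t ≡ 0 (mod 2).
    So t ≡ 0 (mod 2).
    Then x = 69 + 90·0 = 69, valid modulo lcm(90, 20) = 180: x ≡ 69 (mod 180).
Verify: 69 mod 18 = 15, 69 mod 15 = 9, 69 mod 20 = 9.

x ≡ 69 (mod 180).


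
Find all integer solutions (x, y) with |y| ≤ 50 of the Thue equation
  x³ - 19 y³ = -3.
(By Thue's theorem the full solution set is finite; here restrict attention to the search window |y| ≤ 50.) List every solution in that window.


The equation is x³ - 19y³ = -3. For fixed y, x³ = 19·y³ − 3, so a solution requires the RHS to be a perfect cube.
Strategy: iterate y from -50 to 50, compute RHS = 19·y³ − 3, and check whether it is a (positive or negative) perfect cube.
Check small values of y:
  y = 0: RHS = -3 is not a perfect cube.
  y = 1: RHS = 16 is not a perfect cube.
  y = -1: RHS = -22 is not a perfect cube.
  y = 2: RHS = 149 is not a perfect cube.
  y = -2: RHS = -155 is not a perfect cube.
  y = 3: RHS = 510 is not a perfect cube.
  y = -3: RHS = -516 is not a perfect cube.
Continuing the search up to |y| = 50 finds no solutions either.
No (x, y) in the scanned range satisfies the equation.

No integer solutions with |y| ≤ 50.


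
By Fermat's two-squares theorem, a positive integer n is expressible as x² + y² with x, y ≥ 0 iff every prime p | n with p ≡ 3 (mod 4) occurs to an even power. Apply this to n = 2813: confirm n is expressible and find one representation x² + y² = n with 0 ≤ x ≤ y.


Step 1: Factor n = 2813 = 29 · 97.
Step 2: Check the mod-4 condition on each prime factor: 29 ≡ 1 (mod 4), exponent 1; 97 ≡ 1 (mod 4), exponent 1.
All primes ≡ 3 (mod 4) appear to even exponent (or don't appear), so by the two-squares theorem n IS expressible as a sum of two squares.
Step 3: Build a representation. Here n = 29 · 97 is a product of primes ≡ 1 (mod 4). Each prime p ≡ 1 (mod 4) is itself a sum of two squares; find a² by testing p − a² for a perfect square:
  29: 29 − 1² = 28, 29 − 2² = 25 = 5² ⇒ 29 = 2² + 5².
  97: 97 − 1² = 96, 97 − 2² = 93, 97 − 3² = 88, 97 − 4² = 81 = 9² ⇒ 97 = 4² + 9².
  Combine using the Brahmagupta–Fibonacci identity (a² + b²)(c² + d²) = (ac − bd)² + (ad + bc)² = (ac + bd)² + (ad − bc)²:
  29 · 97 = 2813: from (2² + 5²)(4² + 9²), take (2·4 − 5·9, 2·9 + 5·4) = (8 − 45, 18 + 20) = (-37, 38); dropping signs (only squares matter) gives (37, 38); check 37² + 38² = 1369 + 1444 = 2813 ✓.
Step 4: Order so x ≤ y and verify: 37² + 38² = 1369 + 1444 = 2813 = n. ✓

n = 2813 = 37² + 38² (one valid representation with x ≤ y).


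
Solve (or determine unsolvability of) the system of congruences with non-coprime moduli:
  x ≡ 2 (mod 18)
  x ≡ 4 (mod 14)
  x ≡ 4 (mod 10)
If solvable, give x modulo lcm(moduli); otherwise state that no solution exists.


Moduli 18, 14, 10 are not pairwise coprime, so CRT works modulo lcm(m_i) when all pairwise compatibility conditions hold.
Pairwise compatibility: gcd(m_i, m_j) must divide a_i - a_j for every pair.
Merge one congruence at a time:
  Start: x ≡ 2 (mod 18).
  Combine with x ≡ 4 (mod 14): gcd(18, 14) = 2; 4 - 2 = 2, which IS divisible by 2, so compatible.
    Write x = 2 + 18·t and substitute into x ≡ 4 (mod 14): 18·t ≡ 4 − 2 = 2 (mod 14).
    Divide the congruence (and modulus) by g = 2: 9·t ≡ 1 (mod 7).
    Reduce coefficients mod 7: 2·t ≡ 1 (mod 7).
    The inverse of 2 mod 7 is 4 (since 2·4 = 8 = 1·7 + 1), so t ≡ 4·1 = 4 ≡ 4 (mod 7).
    Then x = 2 + 18·4 = 74, valid modulo lcm(18, 14) = 126: x ≡ 74 (mod 126).
  Combine with x ≡ 4 (mod 10): gcd(126, 10) = 2; 4 - 74 = -70, which IS divisible by 2, so compatible.
    Write x = 74 + 126·t and substitute into x ≡ 4 (mod 10): 126·t ≡ 4 − 74 = -70 (mod 10).
    Divide the congruence (and modulus) by g = 2: 63·t ≡ -35 (mod 5).
    Reduce coefficients mod 5: 3·t ≡ 0 (mod 5).
    The inverse of 3 mod 5 is 2 (since 3·2 = 6 = 1·5 + 1), so t ≡ 2·0 = 0 ≡ 0 (mod 5).
    Then x = 74 + 126·0 = 74, valid modulo lcm(126, 10) = 630: x ≡ 74 (mod 630).
Verify: 74 mod 18 = 2, 74 mod 14 = 4, 74 mod 10 = 4.

x ≡ 74 (mod 630).
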